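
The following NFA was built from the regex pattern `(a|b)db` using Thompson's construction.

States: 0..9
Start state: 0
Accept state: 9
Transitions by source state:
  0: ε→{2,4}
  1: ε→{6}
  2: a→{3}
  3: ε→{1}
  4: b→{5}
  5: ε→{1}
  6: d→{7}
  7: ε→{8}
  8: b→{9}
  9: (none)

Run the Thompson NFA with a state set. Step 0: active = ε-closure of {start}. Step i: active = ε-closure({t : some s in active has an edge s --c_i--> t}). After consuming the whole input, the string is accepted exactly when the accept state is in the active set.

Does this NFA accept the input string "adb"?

Answer: ACCEPT

Trace:
start: ε-closure({0}) = {0,2,4}
'a' @ 1: {1,3,6}
'd' @ 2: {7,8}
'b' @ 3: {9}  [accepting]
end set {9} — state 9 in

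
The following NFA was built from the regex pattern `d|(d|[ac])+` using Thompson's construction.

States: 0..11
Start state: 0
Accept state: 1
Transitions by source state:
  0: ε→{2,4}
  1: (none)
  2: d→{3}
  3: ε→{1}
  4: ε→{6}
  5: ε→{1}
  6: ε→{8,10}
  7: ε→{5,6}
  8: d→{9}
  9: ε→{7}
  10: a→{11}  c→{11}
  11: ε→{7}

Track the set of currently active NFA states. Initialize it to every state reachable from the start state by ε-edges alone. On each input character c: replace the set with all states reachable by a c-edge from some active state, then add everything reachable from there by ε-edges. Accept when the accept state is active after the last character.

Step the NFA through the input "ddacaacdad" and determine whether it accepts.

Answer: ACCEPT

Derivation:
start: ε-closure({0}) = {0,2,4,6,8,10}
'd' @ 1: {1,3,5,6,7,8,9,10}  [accepting]
'd' @ 2: {1,5,6,7,8,9,10}  [accepting]
'a' @ 3: {1,5,6,7,8,10,11}  [accepting]
'c' @ 4: {1,5,6,7,8,10,11}  [accepting]
'a' @ 5: {1,5,6,7,8,10,11}  [accepting]
'a' @ 6: {1,5,6,7,8,10,11}  [accepting]
'c' @ 7: {1,5,6,7,8,10,11}  [accepting]
'd' @ 8: {1,5,6,7,8,9,10}  [accepting]
'a' @ 9: {1,5,6,7,8,10,11}  [accepting]
'd' @ 10: {1,5,6,7,8,9,10}  [accepting]
final: {1,5,6,7,8,9,10}; accept 1 in set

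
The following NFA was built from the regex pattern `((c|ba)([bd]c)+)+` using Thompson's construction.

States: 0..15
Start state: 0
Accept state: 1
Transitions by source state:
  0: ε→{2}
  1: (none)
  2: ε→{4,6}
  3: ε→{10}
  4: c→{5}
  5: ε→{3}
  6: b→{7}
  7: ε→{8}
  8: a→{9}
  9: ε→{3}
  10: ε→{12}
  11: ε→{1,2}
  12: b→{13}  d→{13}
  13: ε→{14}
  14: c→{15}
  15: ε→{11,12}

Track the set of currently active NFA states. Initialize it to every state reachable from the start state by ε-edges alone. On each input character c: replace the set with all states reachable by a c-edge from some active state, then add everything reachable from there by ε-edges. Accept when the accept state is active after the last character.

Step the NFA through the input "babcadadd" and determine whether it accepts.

initial (ε-close {0}): {0,2,4,6}
'b' @ 1: {7,8}
'a' @ 2: {3,9,10,12}
'b' @ 3: {13,14}
'c' @ 4: {1,2,4,6,11,12,15}  [accepting]
'a' @ 5: {}  — no active states
rest 'dadd' ignored (set empty)
final: {}; accept 1 not in set

Answer: REJECT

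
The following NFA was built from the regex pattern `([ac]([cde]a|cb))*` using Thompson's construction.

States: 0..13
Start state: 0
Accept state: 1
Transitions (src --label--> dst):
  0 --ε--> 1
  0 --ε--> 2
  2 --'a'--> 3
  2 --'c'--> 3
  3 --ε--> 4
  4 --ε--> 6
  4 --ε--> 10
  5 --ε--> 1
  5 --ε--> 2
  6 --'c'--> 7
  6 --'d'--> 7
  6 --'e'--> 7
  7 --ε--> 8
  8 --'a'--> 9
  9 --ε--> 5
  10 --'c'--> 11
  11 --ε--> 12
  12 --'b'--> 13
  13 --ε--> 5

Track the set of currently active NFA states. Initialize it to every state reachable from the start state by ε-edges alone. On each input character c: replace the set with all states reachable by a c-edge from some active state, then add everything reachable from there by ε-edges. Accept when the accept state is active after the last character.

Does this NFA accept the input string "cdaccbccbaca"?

start: ε-closure({0}) = {0,1,2}
'c' @ 1: {3,4,6,10}
'd' @ 2: {7,8}
'a' @ 3: {1,2,5,9}  [accepting]
'c' @ 4: {3,4,6,10}
'c' @ 5: {7,8,11,12}
'b' @ 6: {1,2,5,13}  [accepting]
'c' @ 7: {3,4,6,10}
'c' @ 8: {7,8,11,12}
'b' @ 9: {1,2,5,13}  [accepting]
'a' @ 10: {3,4,6,10}
'c' @ 11: {7,8,11,12}
'a' @ 12: {1,2,5,9}  [accepting]
end set {1,2,5,9} — state 1 in

Answer: ACCEPT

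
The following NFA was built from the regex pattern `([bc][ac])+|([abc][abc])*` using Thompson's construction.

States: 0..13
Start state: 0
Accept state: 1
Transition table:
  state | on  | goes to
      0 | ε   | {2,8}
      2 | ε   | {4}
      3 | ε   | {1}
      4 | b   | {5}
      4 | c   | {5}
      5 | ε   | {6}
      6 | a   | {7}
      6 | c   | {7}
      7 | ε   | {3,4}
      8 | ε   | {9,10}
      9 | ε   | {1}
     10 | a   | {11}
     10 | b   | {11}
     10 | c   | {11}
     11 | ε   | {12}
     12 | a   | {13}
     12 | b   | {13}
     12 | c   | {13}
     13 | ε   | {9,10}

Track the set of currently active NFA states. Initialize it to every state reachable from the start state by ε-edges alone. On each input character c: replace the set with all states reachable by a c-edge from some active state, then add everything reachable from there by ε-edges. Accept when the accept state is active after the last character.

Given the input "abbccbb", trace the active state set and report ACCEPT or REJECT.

Answer: REJECT

Steps:
initial (ε-close {0}): {0,1,2,4,8,9,10}
'a' @ 1: {11,12}
'b' @ 2: {1,9,10,13}  (accept∈set)
'b' @ 3: {11,12}
'c' @ 4: {1,9,10,13}  (accept∈set)
'c' @ 5: {11,12}
'b' @ 6: {1,9,10,13}  (accept∈set)
'b' @ 7: {11,12}
final: {11,12}; accept 1 not in set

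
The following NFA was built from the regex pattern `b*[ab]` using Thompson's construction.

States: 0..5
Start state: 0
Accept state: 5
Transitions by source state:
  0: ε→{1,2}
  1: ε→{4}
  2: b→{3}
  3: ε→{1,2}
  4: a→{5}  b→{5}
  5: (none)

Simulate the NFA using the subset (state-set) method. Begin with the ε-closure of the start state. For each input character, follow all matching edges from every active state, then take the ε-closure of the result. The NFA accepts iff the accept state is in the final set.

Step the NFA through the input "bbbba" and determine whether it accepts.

start: ε-closure({0}) = {0,1,2,4}
'b' @ 1: {1,2,3,4,5}  (accept∈set)
'b' @ 2: {1,2,3,4,5}  (accept∈set)
'b' @ 3: {1,2,3,4,5}  (accept∈set)
'b' @ 4: {1,2,3,4,5}  (accept∈set)
'a' @ 5: {5}  (accept∈set)
after full input: {5}  (accept=5 in)

Answer: ACCEPT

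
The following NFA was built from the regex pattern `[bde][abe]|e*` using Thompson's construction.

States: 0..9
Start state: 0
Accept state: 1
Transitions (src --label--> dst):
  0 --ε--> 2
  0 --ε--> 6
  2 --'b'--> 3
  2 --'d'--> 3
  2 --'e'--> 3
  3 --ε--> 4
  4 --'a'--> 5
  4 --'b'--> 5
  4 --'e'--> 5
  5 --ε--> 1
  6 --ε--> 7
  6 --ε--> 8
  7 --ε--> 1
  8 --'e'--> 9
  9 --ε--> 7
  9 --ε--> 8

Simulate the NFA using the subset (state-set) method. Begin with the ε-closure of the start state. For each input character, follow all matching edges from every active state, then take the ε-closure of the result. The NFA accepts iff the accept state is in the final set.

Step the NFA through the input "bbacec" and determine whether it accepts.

Answer: REJECT

Derivation:
initial (ε-close {0}): {0,1,2,6,7,8}
'b' @ 1: {3,4}
'b' @ 2: {1,5}  (accept∈set)
'a' @ 3: {}  — dead — no transitions
rest 'cec' ignored (set empty)
after full input: {}  (accept=1 not in)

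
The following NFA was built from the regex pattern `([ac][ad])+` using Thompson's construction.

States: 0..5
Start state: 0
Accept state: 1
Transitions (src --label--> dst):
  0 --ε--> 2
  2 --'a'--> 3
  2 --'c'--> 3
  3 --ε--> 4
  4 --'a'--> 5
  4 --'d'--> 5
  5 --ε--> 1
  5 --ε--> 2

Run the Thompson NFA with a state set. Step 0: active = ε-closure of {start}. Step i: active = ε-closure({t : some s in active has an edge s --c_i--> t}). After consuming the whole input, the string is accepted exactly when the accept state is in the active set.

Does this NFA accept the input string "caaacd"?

initial (ε-close {0}): {0,2}
'c' @ 1: {3,4}
'a' @ 2: {1,2,5}  ✓accept
'a' @ 3: {3,4}
'a' @ 4: {1,2,5}  ✓accept
'c' @ 5: {3,4}
'd' @ 6: {1,2,5}  ✓accept
final: {1,2,5}; accept 1 in set

Answer: ACCEPT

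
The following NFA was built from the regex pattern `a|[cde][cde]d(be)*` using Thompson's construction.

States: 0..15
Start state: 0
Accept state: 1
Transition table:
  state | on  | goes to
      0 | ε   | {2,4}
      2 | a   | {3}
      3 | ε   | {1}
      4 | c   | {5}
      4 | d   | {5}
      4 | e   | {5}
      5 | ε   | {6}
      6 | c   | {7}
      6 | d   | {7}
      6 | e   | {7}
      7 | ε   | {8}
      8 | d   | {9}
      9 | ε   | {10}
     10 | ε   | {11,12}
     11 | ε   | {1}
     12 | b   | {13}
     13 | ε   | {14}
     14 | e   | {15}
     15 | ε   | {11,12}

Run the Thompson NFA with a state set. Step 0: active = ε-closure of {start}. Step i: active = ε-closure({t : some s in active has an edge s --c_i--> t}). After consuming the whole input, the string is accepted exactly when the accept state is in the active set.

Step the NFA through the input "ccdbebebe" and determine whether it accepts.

Answer: ACCEPT

Derivation:
start: ε-closure({0}) = {0,2,4}
'c' @ 1: {5,6}
'c' @ 2: {7,8}
'd' @ 3: {1,9,10,11,12}  ✓accept
'b' @ 4: {13,14}
'e' @ 5: {1,11,12,15}  ✓accept
'b' @ 6: {13,14}
'e' @ 7: {1,11,12,15}  ✓accept
'b' @ 8: {13,14}
'e' @ 9: {1,11,12,15}  ✓accept
after full input: {1,11,12,15}  (accept=1 in)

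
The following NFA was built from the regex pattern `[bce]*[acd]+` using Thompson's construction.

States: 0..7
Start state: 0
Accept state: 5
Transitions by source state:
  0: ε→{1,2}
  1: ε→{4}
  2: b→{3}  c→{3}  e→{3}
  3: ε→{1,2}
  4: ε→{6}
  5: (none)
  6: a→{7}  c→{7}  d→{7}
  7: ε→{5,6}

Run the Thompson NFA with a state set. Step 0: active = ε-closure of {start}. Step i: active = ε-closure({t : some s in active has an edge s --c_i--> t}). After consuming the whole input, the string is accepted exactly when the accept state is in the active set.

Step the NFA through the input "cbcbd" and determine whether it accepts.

Answer: ACCEPT

Trace:
S₀ = ε-closure({0}) = {0,1,2,4,6}
'c' @ 1: {1,2,3,4,5,6,7}  [accepting]
'b' @ 2: {1,2,3,4,6}
'c' @ 3: {1,2,3,4,5,6,7}  [accepting]
'b' @ 4: {1,2,3,4,6}
'd' @ 5: {5,6,7}  [accepting]
final: {5,6,7}; accept 5 in set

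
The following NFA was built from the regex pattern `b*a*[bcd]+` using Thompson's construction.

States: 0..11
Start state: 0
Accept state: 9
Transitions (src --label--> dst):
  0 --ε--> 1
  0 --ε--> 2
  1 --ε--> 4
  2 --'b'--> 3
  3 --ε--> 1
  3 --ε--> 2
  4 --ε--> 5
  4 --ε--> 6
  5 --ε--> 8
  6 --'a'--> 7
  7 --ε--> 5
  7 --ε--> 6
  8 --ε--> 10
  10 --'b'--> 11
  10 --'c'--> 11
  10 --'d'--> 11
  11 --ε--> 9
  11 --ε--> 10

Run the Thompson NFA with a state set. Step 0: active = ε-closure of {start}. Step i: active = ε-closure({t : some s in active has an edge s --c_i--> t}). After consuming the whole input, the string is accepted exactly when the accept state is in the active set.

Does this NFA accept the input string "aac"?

Answer: ACCEPT

Trace:
S₀ = ε-closure({0}) = {0,1,2,4,5,6,8,10}
'a' @ 1: {5,6,7,8,10}
'a' @ 2: {5,6,7,8,10}
'c' @ 3: {9,10,11}  [accepting]
end set {9,10,11} — state 9 in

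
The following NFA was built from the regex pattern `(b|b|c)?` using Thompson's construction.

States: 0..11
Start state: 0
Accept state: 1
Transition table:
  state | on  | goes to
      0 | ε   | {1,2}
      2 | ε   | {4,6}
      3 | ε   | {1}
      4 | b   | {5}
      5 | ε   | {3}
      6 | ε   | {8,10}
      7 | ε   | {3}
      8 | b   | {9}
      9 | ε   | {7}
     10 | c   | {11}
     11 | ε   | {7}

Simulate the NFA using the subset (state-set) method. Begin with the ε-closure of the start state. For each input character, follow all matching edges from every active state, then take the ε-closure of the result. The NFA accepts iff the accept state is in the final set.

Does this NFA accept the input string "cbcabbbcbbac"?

Answer: REJECT

Trace:
initial (ε-close {0}): {0,1,2,4,6,8,10}
'c' @ 1: {1,3,7,11}  [accepting]
'b' @ 2: {}  — no active states
rest 'cabbbcbbac' ignored (set empty)
final: {}; accept 1 not in set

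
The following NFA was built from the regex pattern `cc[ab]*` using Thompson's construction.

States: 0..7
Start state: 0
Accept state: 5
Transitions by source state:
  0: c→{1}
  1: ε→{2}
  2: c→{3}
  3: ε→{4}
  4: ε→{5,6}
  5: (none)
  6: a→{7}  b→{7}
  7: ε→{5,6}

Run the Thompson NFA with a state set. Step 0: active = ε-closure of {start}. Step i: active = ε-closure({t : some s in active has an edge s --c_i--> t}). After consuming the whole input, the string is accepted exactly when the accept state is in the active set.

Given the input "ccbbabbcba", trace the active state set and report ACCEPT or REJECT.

start: ε-closure({0}) = {0}
'c' @ 1: {1,2}
'c' @ 2: {3,4,5,6}  ✓accept
'b' @ 3: {5,6,7}  ✓accept
'b' @ 4: {5,6,7}  ✓accept
'a' @ 5: {5,6,7}  ✓accept
'b' @ 6: {5,6,7}  ✓accept
'b' @ 7: {5,6,7}  ✓accept
'c' @ 8: {}  — dead — no transitions
rest 'ba' ignored (set empty)
end set {} — state 5 not in

Answer: REJECT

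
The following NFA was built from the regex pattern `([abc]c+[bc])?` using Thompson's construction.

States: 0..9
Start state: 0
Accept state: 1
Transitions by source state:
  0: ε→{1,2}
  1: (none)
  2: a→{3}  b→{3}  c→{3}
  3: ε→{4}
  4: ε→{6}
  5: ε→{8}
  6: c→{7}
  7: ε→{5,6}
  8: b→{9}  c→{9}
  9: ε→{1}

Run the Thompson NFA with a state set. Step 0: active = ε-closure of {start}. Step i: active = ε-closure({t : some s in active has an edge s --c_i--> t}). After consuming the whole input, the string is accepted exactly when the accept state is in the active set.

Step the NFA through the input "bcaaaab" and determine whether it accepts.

start: ε-closure({0}) = {0,1,2}
'b' @ 1: {3,4,6}
'c' @ 2: {5,6,7,8}
'a' @ 3: {}  — no active states
rest 'aaab' ignored (set empty)
final: {}; accept 1 not in set

Answer: REJECT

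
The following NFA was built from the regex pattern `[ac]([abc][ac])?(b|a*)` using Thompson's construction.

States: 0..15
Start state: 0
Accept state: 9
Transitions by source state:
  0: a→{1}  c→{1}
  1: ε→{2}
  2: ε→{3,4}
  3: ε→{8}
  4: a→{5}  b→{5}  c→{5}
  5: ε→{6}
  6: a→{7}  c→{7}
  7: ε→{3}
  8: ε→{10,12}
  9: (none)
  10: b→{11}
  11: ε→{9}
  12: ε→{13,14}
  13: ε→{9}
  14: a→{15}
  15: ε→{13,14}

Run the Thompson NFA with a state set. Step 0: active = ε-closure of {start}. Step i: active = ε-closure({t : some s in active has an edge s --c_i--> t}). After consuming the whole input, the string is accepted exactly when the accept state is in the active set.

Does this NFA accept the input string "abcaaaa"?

Answer: ACCEPT

Trace:
S₀ = ε-closure({0}) = {0}
'a' @ 1: {1,2,3,4,8,9,10,12,13,14}  [accepting]
'b' @ 2: {5,6,9,11}  [accepting]
'c' @ 3: {3,7,8,9,10,12,13,14}  [accepting]
'a' @ 4: {9,13,14,15}  [accepting]
'a' @ 5: {9,13,14,15}  [accepting]
'a' @ 6: {9,13,14,15}  [accepting]
'a' @ 7: {9,13,14,15}  [accepting]
final: {9,13,14,15}; accept 9 in set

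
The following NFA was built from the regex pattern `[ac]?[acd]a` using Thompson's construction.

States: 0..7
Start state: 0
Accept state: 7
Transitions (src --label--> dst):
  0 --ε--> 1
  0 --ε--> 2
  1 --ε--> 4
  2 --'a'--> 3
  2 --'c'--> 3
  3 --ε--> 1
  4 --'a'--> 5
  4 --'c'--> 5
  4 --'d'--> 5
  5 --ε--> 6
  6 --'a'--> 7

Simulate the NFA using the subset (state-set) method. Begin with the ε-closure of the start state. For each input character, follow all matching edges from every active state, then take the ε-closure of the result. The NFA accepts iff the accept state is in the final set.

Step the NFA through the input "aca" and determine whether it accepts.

initial (ε-close {0}): {0,1,2,4}
'a' @ 1: {1,3,4,5,6}
'c' @ 2: {5,6}
'a' @ 3: {7}  ✓accept
end set {7} — state 7 in

Answer: ACCEPT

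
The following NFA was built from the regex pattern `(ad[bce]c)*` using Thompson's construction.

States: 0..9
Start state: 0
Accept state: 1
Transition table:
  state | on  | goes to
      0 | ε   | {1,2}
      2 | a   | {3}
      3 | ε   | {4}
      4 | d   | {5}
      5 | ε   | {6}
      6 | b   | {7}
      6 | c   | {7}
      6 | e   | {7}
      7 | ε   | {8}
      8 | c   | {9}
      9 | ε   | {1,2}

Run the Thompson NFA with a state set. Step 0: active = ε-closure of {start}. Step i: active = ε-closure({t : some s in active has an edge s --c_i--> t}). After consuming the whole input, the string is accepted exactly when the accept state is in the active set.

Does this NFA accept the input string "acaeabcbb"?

S₀ = ε-closure({0}) = {0,1,2}
'a' @ 1: {3,4}
'c' @ 2: {}  — no active states
rest 'aeabcbb' ignored (set empty)
end set {} — state 1 not in

Answer: REJECT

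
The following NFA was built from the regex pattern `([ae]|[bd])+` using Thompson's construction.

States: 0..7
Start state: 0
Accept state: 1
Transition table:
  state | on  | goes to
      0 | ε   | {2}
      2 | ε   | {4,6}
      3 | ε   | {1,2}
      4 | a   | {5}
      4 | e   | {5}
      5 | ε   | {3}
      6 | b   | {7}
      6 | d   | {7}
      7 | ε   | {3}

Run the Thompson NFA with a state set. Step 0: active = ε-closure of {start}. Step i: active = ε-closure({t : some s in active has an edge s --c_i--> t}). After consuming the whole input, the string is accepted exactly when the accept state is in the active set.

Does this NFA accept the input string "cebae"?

Answer: REJECT

Trace:
S₀ = ε-closure({0}) = {0,2,4,6}
'c' @ 1: {}  — no active states
rest 'ebae' ignored (set empty)
end set {} — state 1 not in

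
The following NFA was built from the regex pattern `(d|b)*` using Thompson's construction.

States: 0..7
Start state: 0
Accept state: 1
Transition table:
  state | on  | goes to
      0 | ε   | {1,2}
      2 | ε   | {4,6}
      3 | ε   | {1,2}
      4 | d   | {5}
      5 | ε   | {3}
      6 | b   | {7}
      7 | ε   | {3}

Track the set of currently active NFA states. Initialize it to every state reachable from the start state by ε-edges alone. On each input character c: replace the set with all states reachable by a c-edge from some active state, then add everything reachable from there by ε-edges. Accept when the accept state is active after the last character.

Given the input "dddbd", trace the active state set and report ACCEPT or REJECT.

start: ε-closure({0}) = {0,1,2,4,6}
'd' @ 1: {1,2,3,4,5,6}  [accepting]
'd' @ 2: {1,2,3,4,5,6}  [accepting]
'd' @ 3: {1,2,3,4,5,6}  [accepting]
'b' @ 4: {1,2,3,4,6,7}  [accepting]
'd' @ 5: {1,2,3,4,5,6}  [accepting]
final: {1,2,3,4,5,6}; accept 1 in set

Answer: ACCEPT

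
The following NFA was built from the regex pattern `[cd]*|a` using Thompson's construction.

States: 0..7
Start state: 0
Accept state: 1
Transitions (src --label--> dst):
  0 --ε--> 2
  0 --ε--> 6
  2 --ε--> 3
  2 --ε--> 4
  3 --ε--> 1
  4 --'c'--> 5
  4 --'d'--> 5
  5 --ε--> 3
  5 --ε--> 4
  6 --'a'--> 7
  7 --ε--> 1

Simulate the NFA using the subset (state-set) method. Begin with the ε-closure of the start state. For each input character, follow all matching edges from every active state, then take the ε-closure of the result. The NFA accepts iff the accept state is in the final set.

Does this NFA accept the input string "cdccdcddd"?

Answer: ACCEPT

Derivation:
start: ε-closure({0}) = {0,1,2,3,4,6}
'c' @ 1: {1,3,4,5}  [accepting]
'd' @ 2: {1,3,4,5}  [accepting]
'c' @ 3: {1,3,4,5}  [accepting]
'c' @ 4: {1,3,4,5}  [accepting]
'd' @ 5: {1,3,4,5}  [accepting]
'c' @ 6: {1,3,4,5}  [accepting]
'd' @ 7: {1,3,4,5}  [accepting]
'd' @ 8: {1,3,4,5}  [accepting]
'd' @ 9: {1,3,4,5}  [accepting]
after full input: {1,3,4,5}  (accept=1 in)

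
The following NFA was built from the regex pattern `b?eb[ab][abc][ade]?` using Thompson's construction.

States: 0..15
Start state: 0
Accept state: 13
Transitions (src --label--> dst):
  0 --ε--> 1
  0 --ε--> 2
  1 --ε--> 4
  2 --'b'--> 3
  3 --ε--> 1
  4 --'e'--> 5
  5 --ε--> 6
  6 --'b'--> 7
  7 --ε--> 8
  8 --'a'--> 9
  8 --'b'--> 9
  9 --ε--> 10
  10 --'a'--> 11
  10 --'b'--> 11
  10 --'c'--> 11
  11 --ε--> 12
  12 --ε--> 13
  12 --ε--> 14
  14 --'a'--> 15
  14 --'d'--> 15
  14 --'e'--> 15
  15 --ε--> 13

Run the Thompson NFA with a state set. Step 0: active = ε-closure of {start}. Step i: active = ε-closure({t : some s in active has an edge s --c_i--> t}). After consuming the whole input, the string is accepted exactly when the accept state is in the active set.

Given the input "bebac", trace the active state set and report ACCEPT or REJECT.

Answer: ACCEPT

Trace:
start: ε-closure({0}) = {0,1,2,4}
'b' @ 1: {1,3,4}
'e' @ 2: {5,6}
'b' @ 3: {7,8}
'a' @ 4: {9,10}
'c' @ 5: {11,12,13,14}  (accept∈set)
final: {11,12,13,14}; accept 13 in set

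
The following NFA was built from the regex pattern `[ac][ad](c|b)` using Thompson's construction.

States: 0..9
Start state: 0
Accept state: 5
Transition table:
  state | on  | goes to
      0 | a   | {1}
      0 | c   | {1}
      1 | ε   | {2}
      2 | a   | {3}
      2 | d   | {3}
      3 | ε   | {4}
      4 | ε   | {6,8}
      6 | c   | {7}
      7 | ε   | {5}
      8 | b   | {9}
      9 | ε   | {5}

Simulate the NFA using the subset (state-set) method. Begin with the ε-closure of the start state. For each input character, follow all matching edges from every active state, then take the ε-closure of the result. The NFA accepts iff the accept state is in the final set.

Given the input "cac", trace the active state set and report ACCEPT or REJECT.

initial (ε-close {0}): {0}
'c' @ 1: {1,2}
'a' @ 2: {3,4,6,8}
'c' @ 3: {5,7}  ✓accept
after full input: {5,7}  (accept=5 in)

Answer: ACCEPT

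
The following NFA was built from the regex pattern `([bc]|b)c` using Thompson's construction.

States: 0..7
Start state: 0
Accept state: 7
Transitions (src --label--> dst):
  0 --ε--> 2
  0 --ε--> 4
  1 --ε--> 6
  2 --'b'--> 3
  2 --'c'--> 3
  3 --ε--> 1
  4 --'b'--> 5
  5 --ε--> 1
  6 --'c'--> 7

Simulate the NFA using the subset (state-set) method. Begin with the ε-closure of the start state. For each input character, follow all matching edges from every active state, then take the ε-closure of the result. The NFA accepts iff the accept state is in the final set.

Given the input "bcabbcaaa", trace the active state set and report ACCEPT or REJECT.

start: ε-closure({0}) = {0,2,4}
'b' @ 1: {1,3,5,6}
'c' @ 2: {7}  (accept∈set)
'a' @ 3: {}  — state set empty
rest 'bbcaaa' ignored (set empty)
final: {}; accept 7 not in set

Answer: REJECT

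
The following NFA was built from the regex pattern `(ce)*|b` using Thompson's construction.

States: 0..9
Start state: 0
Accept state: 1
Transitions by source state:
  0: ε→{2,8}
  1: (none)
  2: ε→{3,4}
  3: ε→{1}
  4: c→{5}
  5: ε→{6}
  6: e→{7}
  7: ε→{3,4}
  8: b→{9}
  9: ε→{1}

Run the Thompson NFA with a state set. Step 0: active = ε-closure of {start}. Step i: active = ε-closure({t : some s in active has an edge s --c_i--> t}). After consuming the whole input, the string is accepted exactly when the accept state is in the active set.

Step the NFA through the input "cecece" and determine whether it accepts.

Answer: ACCEPT

Trace:
S₀ = ε-closure({0}) = {0,1,2,3,4,8}
'c' @ 1: {5,6}
'e' @ 2: {1,3,4,7}  [accepting]
'c' @ 3: {5,6}
'e' @ 4: {1,3,4,7}  [accepting]
'c' @ 5: {5,6}
'e' @ 6: {1,3,4,7}  [accepting]
final: {1,3,4,7}; accept 1 in set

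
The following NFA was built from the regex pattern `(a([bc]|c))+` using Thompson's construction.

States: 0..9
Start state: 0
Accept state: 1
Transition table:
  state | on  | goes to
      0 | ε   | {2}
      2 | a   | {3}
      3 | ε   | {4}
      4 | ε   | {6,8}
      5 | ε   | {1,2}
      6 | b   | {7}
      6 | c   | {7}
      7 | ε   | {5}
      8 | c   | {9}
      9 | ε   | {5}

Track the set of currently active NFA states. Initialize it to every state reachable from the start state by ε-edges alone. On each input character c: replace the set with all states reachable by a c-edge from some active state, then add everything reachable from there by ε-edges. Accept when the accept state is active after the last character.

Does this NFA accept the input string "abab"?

Answer: ACCEPT

Steps:
initial (ε-close {0}): {0,2}
'a' @ 1: {3,4,6,8}
'b' @ 2: {1,2,5,7}  [accepting]
'a' @ 3: {3,4,6,8}
'b' @ 4: {1,2,5,7}  [accepting]
after full input: {1,2,5,7}  (accept=1 in)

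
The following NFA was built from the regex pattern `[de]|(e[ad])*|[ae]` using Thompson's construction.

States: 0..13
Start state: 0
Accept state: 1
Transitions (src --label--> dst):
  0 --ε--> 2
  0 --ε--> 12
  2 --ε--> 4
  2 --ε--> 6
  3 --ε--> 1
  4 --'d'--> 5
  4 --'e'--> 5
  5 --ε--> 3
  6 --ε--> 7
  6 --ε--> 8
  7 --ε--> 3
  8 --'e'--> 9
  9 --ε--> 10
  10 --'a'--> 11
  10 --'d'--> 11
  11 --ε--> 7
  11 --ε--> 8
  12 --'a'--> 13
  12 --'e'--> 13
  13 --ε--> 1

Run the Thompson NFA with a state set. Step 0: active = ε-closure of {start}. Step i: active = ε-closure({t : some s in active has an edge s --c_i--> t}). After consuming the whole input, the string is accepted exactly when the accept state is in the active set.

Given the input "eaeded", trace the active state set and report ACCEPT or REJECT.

S₀ = ε-closure({0}) = {0,1,2,3,4,6,7,8,12}
'e' @ 1: {1,3,5,9,10,13}  (accept∈set)
'a' @ 2: {1,3,7,8,11}  (accept∈set)
'e' @ 3: {9,10}
'd' @ 4: {1,3,7,8,11}  (accept∈set)
'e' @ 5: {9,10}
'd' @ 6: {1,3,7,8,11}  (accept∈set)
final: {1,3,7,8,11}; accept 1 in set

Answer: ACCEPT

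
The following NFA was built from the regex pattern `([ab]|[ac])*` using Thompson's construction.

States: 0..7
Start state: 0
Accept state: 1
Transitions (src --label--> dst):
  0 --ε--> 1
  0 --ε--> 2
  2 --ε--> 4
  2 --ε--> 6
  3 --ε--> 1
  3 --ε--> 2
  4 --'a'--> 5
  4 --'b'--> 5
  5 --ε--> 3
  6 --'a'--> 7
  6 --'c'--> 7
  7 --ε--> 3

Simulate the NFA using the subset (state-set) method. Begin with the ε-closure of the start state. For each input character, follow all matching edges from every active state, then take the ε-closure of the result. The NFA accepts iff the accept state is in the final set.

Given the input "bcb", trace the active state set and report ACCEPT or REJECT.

Answer: ACCEPT

Trace:
S₀ = ε-closure({0}) = {0,1,2,4,6}
'b' @ 1: {1,2,3,4,5,6}  [accepting]
'c' @ 2: {1,2,3,4,6,7}  [accepting]
'b' @ 3: {1,2,3,4,5,6}  [accepting]
end set {1,2,3,4,5,6} — state 1 in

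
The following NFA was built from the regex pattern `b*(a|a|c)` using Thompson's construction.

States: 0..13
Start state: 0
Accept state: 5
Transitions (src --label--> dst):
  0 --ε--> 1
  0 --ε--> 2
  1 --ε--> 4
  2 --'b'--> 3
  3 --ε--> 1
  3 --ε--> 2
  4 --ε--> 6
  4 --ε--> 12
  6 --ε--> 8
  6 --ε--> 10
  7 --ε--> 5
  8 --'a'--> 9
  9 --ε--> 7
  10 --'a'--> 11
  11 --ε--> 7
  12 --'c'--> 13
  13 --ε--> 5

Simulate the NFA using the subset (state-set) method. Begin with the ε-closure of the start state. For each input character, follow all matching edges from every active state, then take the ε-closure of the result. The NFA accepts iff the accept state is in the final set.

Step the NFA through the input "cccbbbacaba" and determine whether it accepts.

initial (ε-close {0}): {0,1,2,4,6,8,10,12}
'c' @ 1: {5,13}  (accept∈set)
'c' @ 2: {}  — state set empty
rest 'cbbbacaba' ignored (set empty)
final: {}; accept 5 not in set

Answer: REJECT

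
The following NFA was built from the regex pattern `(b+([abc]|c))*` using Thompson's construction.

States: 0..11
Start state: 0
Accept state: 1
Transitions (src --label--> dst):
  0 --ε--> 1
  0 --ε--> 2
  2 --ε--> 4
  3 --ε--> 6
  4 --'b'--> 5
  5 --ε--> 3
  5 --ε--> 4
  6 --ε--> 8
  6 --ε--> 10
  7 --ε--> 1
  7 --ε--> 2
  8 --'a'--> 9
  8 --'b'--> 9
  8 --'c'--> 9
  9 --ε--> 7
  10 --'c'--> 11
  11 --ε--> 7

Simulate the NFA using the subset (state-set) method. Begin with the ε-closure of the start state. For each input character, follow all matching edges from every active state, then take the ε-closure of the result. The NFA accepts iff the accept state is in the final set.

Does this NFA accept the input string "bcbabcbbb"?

initial (ε-close {0}): {0,1,2,4}
'b' @ 1: {3,4,5,6,8,10}
'c' @ 2: {1,2,4,7,9,11}  ✓accept
'b' @ 3: {3,4,5,6,8,10}
'a' @ 4: {1,2,4,7,9}  ✓accept
'b' @ 5: {3,4,5,6,8,10}
'c' @ 6: {1,2,4,7,9,11}  ✓accept
'b' @ 7: {3,4,5,6,8,10}
'b' @ 8: {1,2,3,4,5,6,7,8,9,10}  ✓accept
'b' @ 9: {1,2,3,4,5,6,7,8,9,10}  ✓accept
end set {1,2,3,4,5,6,7,8,9,10} — state 1 in

Answer: ACCEPT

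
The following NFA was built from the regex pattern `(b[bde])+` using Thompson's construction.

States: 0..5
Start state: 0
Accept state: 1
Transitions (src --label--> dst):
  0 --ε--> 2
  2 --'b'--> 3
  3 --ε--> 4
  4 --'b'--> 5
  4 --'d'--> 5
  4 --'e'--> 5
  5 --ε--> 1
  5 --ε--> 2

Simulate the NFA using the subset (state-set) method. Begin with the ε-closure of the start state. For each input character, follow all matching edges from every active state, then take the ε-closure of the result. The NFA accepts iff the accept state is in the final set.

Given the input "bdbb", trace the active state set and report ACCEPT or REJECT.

Answer: ACCEPT

Steps:
initial (ε-close {0}): {0,2}
'b' @ 1: {3,4}
'd' @ 2: {1,2,5}  ✓accept
'b' @ 3: {3,4}
'b' @ 4: {1,2,5}  ✓accept
end set {1,2,5} — state 1 in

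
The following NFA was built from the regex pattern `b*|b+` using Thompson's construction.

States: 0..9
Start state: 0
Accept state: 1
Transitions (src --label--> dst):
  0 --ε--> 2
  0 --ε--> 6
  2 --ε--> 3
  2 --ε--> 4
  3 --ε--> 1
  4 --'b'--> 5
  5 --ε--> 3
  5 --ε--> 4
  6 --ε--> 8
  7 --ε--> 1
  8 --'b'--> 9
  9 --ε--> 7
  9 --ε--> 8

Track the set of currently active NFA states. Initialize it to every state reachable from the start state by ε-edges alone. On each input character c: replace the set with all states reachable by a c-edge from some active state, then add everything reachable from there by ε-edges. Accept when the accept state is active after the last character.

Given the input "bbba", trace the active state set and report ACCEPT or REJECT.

Answer: REJECT

Trace:
S₀ = ε-closure({0}) = {0,1,2,3,4,6,8}
'b' @ 1: {1,3,4,5,7,8,9}  (accept∈set)
'b' @ 2: {1,3,4,5,7,8,9}  (accept∈set)
'b' @ 3: {1,3,4,5,7,8,9}  (accept∈set)
'a' @ 4: {}  — no active states
end set {} — state 1 not in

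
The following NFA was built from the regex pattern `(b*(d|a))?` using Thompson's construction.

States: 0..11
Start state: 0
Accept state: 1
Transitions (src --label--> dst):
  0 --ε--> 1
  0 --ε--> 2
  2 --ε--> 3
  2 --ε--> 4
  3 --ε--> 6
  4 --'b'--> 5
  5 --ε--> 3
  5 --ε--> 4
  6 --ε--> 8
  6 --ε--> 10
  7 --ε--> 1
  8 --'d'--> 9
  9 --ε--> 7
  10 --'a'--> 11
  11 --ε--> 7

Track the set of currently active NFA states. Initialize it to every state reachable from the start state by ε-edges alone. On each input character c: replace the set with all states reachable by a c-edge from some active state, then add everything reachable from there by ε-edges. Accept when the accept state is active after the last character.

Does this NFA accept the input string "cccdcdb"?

start: ε-closure({0}) = {0,1,2,3,4,6,8,10}
'c' @ 1: {}  — state set empty
rest 'ccdcdb' ignored (set empty)
end set {} — state 1 not in

Answer: REJECT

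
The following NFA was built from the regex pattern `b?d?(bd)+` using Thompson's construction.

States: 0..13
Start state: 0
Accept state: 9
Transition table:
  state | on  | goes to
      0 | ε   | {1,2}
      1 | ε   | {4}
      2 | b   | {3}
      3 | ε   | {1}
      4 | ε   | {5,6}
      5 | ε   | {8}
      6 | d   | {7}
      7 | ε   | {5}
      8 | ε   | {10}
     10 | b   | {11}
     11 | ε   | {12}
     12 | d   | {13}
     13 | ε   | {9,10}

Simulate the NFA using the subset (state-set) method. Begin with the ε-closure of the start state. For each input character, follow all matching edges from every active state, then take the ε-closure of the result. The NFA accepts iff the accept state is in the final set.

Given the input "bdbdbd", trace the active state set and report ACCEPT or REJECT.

Answer: ACCEPT

Steps:
start: ε-closure({0}) = {0,1,2,4,5,6,8,10}
'b' @ 1: {1,3,4,5,6,8,10,11,12}
'd' @ 2: {5,7,8,9,10,13}  [accepting]
'b' @ 3: {11,12}
'd' @ 4: {9,10,13}  [accepting]
'b' @ 5: {11,12}
'd' @ 6: {9,10,13}  [accepting]
end set {9,10,13} — state 9 in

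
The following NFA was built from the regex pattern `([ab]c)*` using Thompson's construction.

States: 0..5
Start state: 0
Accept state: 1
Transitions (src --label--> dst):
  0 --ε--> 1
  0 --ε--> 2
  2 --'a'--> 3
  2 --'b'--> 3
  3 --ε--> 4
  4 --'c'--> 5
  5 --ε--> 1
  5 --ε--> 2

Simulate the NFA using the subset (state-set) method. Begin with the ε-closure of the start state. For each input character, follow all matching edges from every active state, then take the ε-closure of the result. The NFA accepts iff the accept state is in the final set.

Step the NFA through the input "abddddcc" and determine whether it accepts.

Answer: REJECT

Derivation:
initial (ε-close {0}): {0,1,2}
'a' @ 1: {3,4}
'b' @ 2: {}  — no active states
rest 'ddddcc' ignored (set empty)
end set {} — state 1 not in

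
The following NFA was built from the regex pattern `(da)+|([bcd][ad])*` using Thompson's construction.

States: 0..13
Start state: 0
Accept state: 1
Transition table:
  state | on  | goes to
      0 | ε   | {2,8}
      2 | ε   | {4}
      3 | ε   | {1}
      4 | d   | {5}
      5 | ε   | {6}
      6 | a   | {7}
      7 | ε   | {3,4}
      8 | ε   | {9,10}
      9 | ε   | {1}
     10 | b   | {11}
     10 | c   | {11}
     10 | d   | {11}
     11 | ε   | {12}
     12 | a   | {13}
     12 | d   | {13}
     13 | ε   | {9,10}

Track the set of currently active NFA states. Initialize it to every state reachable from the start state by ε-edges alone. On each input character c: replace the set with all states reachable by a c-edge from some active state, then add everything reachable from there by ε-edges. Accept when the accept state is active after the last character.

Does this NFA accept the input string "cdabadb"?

Answer: REJECT

Derivation:
initial (ε-close {0}): {0,1,2,4,8,9,10}
'c' @ 1: {11,12}
'd' @ 2: {1,9,10,13}  [accepting]
'a' @ 3: {}  — dead — no transitions
rest 'badb' ignored (set empty)
end set {} — state 1 not in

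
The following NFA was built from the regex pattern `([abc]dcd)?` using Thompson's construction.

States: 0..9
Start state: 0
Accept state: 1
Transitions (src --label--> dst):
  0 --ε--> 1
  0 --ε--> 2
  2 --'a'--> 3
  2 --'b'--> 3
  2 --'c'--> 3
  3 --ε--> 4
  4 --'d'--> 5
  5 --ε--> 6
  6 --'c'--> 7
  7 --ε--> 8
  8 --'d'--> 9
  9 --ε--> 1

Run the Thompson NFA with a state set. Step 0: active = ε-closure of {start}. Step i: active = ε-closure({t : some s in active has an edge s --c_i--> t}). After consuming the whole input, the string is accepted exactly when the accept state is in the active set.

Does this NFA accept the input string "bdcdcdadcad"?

Answer: REJECT

Steps:
initial (ε-close {0}): {0,1,2}
'b' @ 1: {3,4}
'd' @ 2: {5,6}
'c' @ 3: {7,8}
'd' @ 4: {1,9}  [accepting]
'c' @ 5: {}  — dead — no transitions
rest 'dadcad' ignored (set empty)
after full input: {}  (accept=1 not in)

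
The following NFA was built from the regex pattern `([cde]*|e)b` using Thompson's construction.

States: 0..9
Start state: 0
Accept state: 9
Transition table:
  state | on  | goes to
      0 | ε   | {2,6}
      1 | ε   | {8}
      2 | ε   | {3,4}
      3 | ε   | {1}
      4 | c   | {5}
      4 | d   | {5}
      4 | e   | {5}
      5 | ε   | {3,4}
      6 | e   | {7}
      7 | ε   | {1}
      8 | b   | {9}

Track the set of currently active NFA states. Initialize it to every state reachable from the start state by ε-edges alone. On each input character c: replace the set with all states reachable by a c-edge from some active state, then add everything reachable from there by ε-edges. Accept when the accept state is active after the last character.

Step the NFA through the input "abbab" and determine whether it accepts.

initial (ε-close {0}): {0,1,2,3,4,6,8}
'a' @ 1: {}  — state set empty
rest 'bbab' ignored (set empty)
after full input: {}  (accept=9 not in)

Answer: REJECT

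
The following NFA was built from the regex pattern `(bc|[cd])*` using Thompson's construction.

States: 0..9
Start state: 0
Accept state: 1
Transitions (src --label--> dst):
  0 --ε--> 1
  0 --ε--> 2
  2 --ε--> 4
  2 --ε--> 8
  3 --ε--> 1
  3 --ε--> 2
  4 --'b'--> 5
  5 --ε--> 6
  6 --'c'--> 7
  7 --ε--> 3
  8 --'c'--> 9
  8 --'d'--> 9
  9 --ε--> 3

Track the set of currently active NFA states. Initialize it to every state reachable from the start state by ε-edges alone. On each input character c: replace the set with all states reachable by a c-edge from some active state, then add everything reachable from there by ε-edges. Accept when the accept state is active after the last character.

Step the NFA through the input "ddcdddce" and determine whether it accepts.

Answer: REJECT

Derivation:
initial (ε-close {0}): {0,1,2,4,8}
'd' @ 1: {1,2,3,4,8,9}  [accepting]
'd' @ 2: {1,2,3,4,8,9}  [accepting]
'c' @ 3: {1,2,3,4,8,9}  [accepting]
'd' @ 4: {1,2,3,4,8,9}  [accepting]
'd' @ 5: {1,2,3,4,8,9}  [accepting]
'd' @ 6: {1,2,3,4,8,9}  [accepting]
'c' @ 7: {1,2,3,4,8,9}  [accepting]
'e' @ 8: {}  — dead — no transitions
after full input: {}  (accept=1 not in)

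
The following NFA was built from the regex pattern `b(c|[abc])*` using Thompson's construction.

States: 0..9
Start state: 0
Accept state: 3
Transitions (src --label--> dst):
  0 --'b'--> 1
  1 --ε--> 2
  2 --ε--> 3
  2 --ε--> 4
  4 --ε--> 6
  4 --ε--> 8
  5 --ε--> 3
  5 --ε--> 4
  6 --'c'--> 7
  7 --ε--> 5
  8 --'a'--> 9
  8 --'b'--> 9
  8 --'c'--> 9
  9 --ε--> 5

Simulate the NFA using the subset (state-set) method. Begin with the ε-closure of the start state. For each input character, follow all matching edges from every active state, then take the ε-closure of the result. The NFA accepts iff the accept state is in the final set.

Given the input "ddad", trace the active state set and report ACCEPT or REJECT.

start: ε-closure({0}) = {0}
'd' @ 1: {}  — dead — no transitions
rest 'dad' ignored (set empty)
end set {} — state 3 not in

Answer: REJECT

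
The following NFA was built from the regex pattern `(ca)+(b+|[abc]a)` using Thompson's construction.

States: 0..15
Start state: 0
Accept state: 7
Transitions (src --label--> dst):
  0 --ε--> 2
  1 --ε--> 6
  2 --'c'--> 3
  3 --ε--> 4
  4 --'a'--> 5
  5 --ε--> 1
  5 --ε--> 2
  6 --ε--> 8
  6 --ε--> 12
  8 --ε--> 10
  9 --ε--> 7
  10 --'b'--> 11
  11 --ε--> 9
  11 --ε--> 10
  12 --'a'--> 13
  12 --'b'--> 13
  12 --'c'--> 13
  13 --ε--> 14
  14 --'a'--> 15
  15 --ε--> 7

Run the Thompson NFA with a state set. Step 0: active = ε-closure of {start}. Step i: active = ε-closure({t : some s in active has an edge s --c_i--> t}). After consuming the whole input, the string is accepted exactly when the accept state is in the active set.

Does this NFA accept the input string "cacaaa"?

Answer: ACCEPT

Trace:
start: ε-closure({0}) = {0,2}
'c' @ 1: {3,4}
'a' @ 2: {1,2,5,6,8,10,12}
'c' @ 3: {3,4,13,14}
'a' @ 4: {1,2,5,6,7,8,10,12,15}  [accepting]
'a' @ 5: {13,14}
'a' @ 6: {7,15}  [accepting]
final: {7,15}; accept 7 in set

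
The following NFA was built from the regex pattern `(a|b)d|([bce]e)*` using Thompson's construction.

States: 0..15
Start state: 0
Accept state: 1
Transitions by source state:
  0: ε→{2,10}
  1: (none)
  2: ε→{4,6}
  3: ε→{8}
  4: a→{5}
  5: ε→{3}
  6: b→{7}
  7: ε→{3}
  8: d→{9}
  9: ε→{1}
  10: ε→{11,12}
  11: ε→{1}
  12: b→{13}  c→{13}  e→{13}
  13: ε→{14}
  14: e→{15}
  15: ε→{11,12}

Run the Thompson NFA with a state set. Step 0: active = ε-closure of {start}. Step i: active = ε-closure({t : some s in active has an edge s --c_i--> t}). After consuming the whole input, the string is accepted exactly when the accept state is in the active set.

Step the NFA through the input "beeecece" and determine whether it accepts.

initial (ε-close {0}): {0,1,2,4,6,10,11,12}
'b' @ 1: {3,7,8,13,14}
'e' @ 2: {1,11,12,15}  (accept∈set)
'e' @ 3: {13,14}
'e' @ 4: {1,11,12,15}  (accept∈set)
'c' @ 5: {13,14}
'e' @ 6: {1,11,12,15}  (accept∈set)
'c' @ 7: {13,14}
'e' @ 8: {1,11,12,15}  (accept∈set)
after full input: {1,11,12,15}  (accept=1 in)

Answer: ACCEPT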